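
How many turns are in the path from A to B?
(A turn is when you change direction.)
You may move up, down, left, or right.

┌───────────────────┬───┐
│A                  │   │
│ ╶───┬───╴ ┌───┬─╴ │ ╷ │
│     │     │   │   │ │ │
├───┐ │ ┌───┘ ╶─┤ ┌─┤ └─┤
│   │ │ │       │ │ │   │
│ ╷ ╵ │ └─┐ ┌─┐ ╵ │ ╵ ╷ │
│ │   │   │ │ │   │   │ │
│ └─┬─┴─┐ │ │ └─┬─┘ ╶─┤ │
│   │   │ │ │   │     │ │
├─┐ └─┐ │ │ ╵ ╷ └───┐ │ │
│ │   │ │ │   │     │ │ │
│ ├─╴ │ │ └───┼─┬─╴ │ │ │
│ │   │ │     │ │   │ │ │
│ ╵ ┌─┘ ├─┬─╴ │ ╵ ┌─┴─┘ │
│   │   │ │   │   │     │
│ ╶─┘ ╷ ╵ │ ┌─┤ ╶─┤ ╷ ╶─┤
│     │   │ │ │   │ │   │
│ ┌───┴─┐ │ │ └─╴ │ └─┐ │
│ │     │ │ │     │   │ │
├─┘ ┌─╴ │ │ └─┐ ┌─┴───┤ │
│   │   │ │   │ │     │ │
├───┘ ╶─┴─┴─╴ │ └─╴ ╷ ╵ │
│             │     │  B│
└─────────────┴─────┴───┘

Directions: right, right, right, right, right, right, right, right, right, down, left, down, down, left, up, left, left, down, down, down, right, up, right, down, right, right, down, left, down, left, down, right, down, left, down, down, right, right, up, right, down, right
Number of turns: 26

Solution:

┌───────────────────┬───┐
│A → → → → → → → → ↓│   │
│ ╶───┬───╴ ┌───┬─╴ │ ╷ │
│     │     │   │↓ ↲│ │ │
├───┐ │ ┌───┘ ╶─┤ ┌─┤ └─┤
│   │ │ │  ↓ ← ↰│↓│ │   │
│ ╷ ╵ │ └─┐ ┌─┐ ╵ │ ╵ ╷ │
│ │   │   │↓│ │↑ ↲│   │ │
│ └─┬─┴─┐ │ │ └─┬─┘ ╶─┤ │
│   │   │ │↓│↱ ↓│     │ │
├─┐ └─┐ │ │ ╵ ╷ └───┐ │ │
│ │   │ │ │↳ ↑│↳ → ↓│ │ │
│ ├─╴ │ │ └───┼─┬─╴ │ │ │
│ │   │ │     │ │↓ ↲│ │ │
│ ╵ ┌─┘ ├─┬─╴ │ ╵ ┌─┴─┘ │
│   │   │ │   │↓ ↲│     │
│ ╶─┘ ╷ ╵ │ ┌─┤ ╶─┤ ╷ ╶─┤
│     │   │ │ │↳ ↓│ │   │
│ ┌───┴─┐ │ │ └─╴ │ └─┐ │
│ │     │ │ │  ↓ ↲│   │ │
├─┘ ┌─╴ │ │ └─┐ ┌─┴───┤ │
│   │   │ │   │↓│  ↱ ↓│ │
├───┘ ╶─┴─┴─╴ │ └─╴ ╷ ╵ │
│             │↳ → ↑│↳ B│
└─────────────┴─────┴───┘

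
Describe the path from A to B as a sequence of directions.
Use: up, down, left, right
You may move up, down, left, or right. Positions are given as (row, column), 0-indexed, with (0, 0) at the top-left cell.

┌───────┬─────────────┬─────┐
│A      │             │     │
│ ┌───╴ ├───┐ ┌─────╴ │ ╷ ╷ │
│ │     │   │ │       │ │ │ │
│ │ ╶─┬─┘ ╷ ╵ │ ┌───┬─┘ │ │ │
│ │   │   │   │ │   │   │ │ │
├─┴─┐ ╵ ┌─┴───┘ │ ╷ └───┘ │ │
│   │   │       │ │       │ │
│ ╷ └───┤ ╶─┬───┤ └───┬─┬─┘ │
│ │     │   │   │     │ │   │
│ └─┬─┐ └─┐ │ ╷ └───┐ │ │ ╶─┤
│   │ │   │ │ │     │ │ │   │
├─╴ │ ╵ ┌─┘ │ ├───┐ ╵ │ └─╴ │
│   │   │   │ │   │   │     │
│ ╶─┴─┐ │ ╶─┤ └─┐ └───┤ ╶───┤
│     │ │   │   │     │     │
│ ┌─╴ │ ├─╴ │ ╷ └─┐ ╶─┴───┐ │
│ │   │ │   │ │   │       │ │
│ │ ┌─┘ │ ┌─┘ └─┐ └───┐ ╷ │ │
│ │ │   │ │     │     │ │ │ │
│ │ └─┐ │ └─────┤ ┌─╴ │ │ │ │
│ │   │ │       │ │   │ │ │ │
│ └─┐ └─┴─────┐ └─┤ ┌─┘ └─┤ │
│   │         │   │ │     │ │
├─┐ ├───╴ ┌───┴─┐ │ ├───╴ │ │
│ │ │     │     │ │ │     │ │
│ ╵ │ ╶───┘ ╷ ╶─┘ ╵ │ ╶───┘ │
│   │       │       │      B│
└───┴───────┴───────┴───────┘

Finding the path and converting it to directions:
Path through cells: (0,0) → (0,1) → (0,2) → (0,3) → (1,3) → (1,2) → (1,1) → (2,1) → (2,2) → (3,2) → (3,3) → (2,3) → (2,4) → (1,4) → (1,5) → (2,5) → (2,6) → (1,6) → (0,6) → (0,7) → (0,8) → (0,9) → (0,10) → (1,10) → (1,9) → (1,8) → (1,7) → (2,7) → (3,7) → (3,6) → (3,5) → (3,4) → (4,4) → (4,5) → (5,5) → (6,5) → (6,4) → (7,4) → (7,5) → (8,5) → (8,4) → (9,4) → (10,4) → (10,5) → (10,6) → (10,7) → (11,7) → (11,8) → (12,8) → (13,8) → (13,9) → (12,9) → (11,9) → (10,9) → (10,10) → (9,10) → (9,9) → (9,8) → (8,8) → (8,7) → (7,7) → (7,6) → (6,6) → (5,6) → (4,6) → (4,7) → (5,7) → (5,8) → (5,9) → (6,9) → (6,10) → (5,10) → (4,10) → (4,9) → (4,8) → (3,8) → (2,8) → (2,9) → (3,9) → (3,10) → (3,11) → (3,12) → (2,12) → (1,12) → (0,12) → (0,13) → (1,13) → (2,13) → (3,13) → (4,13) → (4,12) → (5,12) → (5,13) → (6,13) → (6,12) → (6,11) → (7,11) → (7,12) → (7,13) → (8,13) → (9,13) → (10,13) → (11,13) → (12,13) → (13,13)
Directions: right, right, right, down, left, left, down, right, down, right, up, right, up, right, down, right, up, up, right, right, right, right, down, left, left, left, down, down, left, left, left, down, right, down, down, left, down, right, down, left, down, down, right, right, right, down, right, down, down, right, up, up, up, right, up, left, left, up, left, up, left, up, up, up, right, down, right, right, down, right, up, up, left, left, up, up, right, down, right, right, right, up, up, up, right, down, down, down, down, left, down, right, down, left, left, down, right, right, down, down, down, down, down, down

Solution:

┌───────┬─────────────┬─────┐
│A → → ↓│    ↱ → → → ↓│  ↱ ↓│
│ ┌───╴ ├───┐ ┌─────╴ │ ╷ ╷ │
│ │↓ ← ↲│↱ ↓│↑│↓ ← ← ↲│ │↑│↓│
│ │ ╶─┬─┘ ╷ ╵ │ ┌───┬─┘ │ │ │
│ │↳ ↓│↱ ↑│↳ ↑│↓│↱ ↓│   │↑│↓│
├─┴─┐ ╵ ┌─┴───┘ │ ╷ └───┘ │ │
│   │↳ ↑│↓ ← ← ↲│↑│↳ → → ↑│↓│
│ ╷ └───┤ ╶─┬───┤ └───┬─┬─┘ │
│ │     │↳ ↓│↱ ↓│↑ ← ↰│ │↓ ↲│
│ └─┬─┐ └─┐ │ ╷ └───┐ │ │ ╶─┤
│   │ │   │↓│↑│↳ → ↓│↑│ │↳ ↓│
├─╴ │ ╵ ┌─┘ │ ├───┐ ╵ │ └─╴ │
│   │   │↓ ↲│↑│   │↳ ↑│↓ ← ↲│
│ ╶─┴─┐ │ ╶─┤ └─┐ └───┤ ╶───┤
│     │ │↳ ↓│↑ ↰│     │↳ → ↓│
│ ┌─╴ │ ├─╴ │ ╷ └─┐ ╶─┴───┐ │
│ │   │ │↓ ↲│ │↑ ↰│       │↓│
│ │ ┌─┘ │ ┌─┘ └─┐ └───┐ ╷ │ │
│ │ │   │↓│     │↑ ← ↰│ │ │↓│
│ │ └─┐ │ └─────┤ ┌─╴ │ │ │ │
│ │   │ │↳ → → ↓│ │↱ ↑│ │ │↓│
│ └─┐ └─┴─────┐ └─┤ ┌─┘ └─┤ │
│   │         │↳ ↓│↑│     │↓│
├─┐ ├───╴ ┌───┴─┐ │ ├───╴ │ │
│ │ │     │     │↓│↑│     │↓│
│ ╵ │ ╶───┘ ╷ ╶─┘ ╵ │ ╶───┘ │
│   │       │    ↳ ↑│      B│
└───┴───────┴───────┴───────┘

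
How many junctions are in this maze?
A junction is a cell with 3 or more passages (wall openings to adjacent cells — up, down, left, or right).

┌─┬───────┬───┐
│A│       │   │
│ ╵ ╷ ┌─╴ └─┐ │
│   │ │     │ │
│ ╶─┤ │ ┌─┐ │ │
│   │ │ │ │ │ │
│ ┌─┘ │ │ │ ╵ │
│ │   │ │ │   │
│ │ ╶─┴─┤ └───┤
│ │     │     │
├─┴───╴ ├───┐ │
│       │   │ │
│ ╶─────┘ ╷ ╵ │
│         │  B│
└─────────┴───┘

Checking each cell for number of passages:

Junctions found (3+ passages):
  (0, 2): 3 passages
  (1, 0): 3 passages
  (1, 4): 3 passages
  (2, 0): 3 passages
Total junctions: 4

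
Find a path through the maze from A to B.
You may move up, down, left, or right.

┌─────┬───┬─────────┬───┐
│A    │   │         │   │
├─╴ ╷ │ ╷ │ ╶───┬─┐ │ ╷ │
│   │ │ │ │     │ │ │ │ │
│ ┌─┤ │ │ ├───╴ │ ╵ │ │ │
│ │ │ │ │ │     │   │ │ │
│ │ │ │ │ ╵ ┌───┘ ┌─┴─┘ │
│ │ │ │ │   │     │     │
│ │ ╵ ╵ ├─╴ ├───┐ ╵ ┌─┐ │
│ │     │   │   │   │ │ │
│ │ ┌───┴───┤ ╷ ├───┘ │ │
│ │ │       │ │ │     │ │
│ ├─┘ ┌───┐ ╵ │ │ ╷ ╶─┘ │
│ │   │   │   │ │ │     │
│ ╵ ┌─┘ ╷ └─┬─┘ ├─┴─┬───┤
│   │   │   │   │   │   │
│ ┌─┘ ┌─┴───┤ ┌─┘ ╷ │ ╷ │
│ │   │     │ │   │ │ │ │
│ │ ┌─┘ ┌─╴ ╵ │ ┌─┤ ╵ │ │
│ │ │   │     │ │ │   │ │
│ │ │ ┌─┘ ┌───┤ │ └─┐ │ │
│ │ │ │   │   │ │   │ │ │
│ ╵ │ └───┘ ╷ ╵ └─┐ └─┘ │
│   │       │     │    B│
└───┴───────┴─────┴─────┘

Finding the shortest path through the maze:
Path length: 58 steps
Directions: right → down → left → down → down → down → down → down → down → right → up → right → up → right → right → right → down → right → up → up → right → down → down → down → left → down → down → left → up → left → left → down → left → down → down → right → right → right → up → right → down → right → up → up → up → right → up → right → down → down → right → up → up → right → down → down → down → down

Solution:

┌─────┬───┬─────────┬───┐
│A ↓  │   │         │   │
├─╴ ╷ │ ╷ │ ╶───┬─┐ │ ╷ │
│↓ ↲│ │ │ │     │ │ │ │ │
│ ┌─┤ │ │ ├───╴ │ ╵ │ │ │
│↓│ │ │ │ │     │   │ │ │
│ │ │ │ │ ╵ ┌───┘ ┌─┴─┘ │
│↓│ │ │ │   │     │     │
│ │ ╵ ╵ ├─╴ ├───┐ ╵ ┌─┐ │
│↓│     │   │↱ ↓│   │ │ │
│ │ ┌───┴───┤ ╷ ├───┘ │ │
│↓│ │↱ → → ↓│↑│↓│     │ │
│ ├─┘ ┌───┐ ╵ │ │ ╷ ╶─┘ │
│↓│↱ ↑│   │↳ ↑│↓│ │     │
│ ╵ ┌─┘ ╷ └─┬─┘ ├─┴─┬───┤
│↳ ↑│   │   │↓ ↲│↱ ↓│↱ ↓│
│ ┌─┘ ┌─┴───┤ ┌─┘ ╷ │ ╷ │
│ │   │↓ ← ↰│↓│↱ ↑│↓│↑│↓│
│ │ ┌─┘ ┌─╴ ╵ │ ┌─┤ ╵ │ │
│ │ │↓ ↲│  ↑ ↲│↑│ │↳ ↑│↓│
│ │ │ ┌─┘ ┌───┤ │ └─┐ │ │
│ │ │↓│   │↱ ↓│↑│   │ │↓│
│ ╵ │ └───┘ ╷ ╵ └─┐ └─┘ │
│   │↳ → → ↑│↳ ↑  │    B│
└───┴───────┴─────┴─────┘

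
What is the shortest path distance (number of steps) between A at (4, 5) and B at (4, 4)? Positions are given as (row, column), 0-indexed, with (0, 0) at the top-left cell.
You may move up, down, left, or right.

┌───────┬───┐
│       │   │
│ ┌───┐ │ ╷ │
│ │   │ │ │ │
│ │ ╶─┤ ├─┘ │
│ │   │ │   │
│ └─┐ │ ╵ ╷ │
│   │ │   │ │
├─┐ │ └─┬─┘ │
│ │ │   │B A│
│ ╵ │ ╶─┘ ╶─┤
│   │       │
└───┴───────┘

Finding path from (4, 5) to (4, 4):
Path: (4,5) → (4,4)
Distance: 1 steps

Solution:

┌───────┬───┐
│       │   │
│ ┌───┐ │ ╷ │
│ │   │ │ │ │
│ │ ╶─┤ ├─┘ │
│ │   │ │   │
│ └─┐ │ ╵ ╷ │
│   │ │   │ │
├─┐ │ └─┬─┘ │
│ │ │   │B A│
│ ╵ │ ╶─┘ ╶─┤
│   │       │
└───┴───────┘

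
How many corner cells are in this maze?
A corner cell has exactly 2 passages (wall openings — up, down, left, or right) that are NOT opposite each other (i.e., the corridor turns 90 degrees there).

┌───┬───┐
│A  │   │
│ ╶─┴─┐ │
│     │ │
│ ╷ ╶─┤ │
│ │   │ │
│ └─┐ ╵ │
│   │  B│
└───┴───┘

Counting corner cells (2 non-opposite passages):
Total corners: 7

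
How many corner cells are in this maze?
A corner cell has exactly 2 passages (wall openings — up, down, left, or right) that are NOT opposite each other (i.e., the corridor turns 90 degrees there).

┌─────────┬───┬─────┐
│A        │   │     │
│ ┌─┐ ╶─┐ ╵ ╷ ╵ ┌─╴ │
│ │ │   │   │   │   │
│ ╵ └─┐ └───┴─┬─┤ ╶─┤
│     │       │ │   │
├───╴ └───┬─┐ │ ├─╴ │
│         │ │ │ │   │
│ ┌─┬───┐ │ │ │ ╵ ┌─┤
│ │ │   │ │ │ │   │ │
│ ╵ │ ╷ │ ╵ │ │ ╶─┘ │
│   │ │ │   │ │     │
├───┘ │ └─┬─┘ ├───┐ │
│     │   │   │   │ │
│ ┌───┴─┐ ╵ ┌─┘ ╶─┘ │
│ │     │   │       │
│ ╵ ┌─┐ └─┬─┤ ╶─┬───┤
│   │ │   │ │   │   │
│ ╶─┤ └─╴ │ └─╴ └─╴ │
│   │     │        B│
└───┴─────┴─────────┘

Counting corner cells (2 non-opposite passages):
Total corners: 56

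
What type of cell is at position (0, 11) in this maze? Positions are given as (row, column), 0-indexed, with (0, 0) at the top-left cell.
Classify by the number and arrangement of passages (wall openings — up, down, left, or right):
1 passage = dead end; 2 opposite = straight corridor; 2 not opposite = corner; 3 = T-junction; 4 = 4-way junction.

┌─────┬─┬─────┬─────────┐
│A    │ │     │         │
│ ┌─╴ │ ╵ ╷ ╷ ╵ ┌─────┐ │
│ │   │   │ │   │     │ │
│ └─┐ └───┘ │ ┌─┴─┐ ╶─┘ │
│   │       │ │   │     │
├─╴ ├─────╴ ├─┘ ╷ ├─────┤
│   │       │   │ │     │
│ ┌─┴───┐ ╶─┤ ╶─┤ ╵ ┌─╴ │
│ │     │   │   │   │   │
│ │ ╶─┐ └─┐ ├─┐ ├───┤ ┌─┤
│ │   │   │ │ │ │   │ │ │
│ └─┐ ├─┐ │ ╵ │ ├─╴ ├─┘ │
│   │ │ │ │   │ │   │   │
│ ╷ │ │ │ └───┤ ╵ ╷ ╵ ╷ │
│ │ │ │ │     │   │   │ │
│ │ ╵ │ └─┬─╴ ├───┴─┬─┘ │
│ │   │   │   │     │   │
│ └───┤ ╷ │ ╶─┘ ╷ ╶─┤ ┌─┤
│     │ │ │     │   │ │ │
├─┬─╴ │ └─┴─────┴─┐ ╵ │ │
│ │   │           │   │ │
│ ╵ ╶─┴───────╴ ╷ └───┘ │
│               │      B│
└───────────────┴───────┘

Checking cell at (0, 11):
Number of passages: 2
Cell type: corner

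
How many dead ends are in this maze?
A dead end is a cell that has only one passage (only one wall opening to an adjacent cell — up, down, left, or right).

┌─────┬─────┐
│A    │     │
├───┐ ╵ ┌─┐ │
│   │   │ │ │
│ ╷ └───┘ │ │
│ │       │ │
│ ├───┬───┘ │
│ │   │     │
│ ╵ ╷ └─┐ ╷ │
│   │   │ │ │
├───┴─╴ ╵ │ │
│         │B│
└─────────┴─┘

Checking each cell for number of passages:

Dead ends found at positions:
  (0, 0)
  (1, 4)
  (3, 3)
  (5, 0)
  (5, 5)
Total dead ends: 5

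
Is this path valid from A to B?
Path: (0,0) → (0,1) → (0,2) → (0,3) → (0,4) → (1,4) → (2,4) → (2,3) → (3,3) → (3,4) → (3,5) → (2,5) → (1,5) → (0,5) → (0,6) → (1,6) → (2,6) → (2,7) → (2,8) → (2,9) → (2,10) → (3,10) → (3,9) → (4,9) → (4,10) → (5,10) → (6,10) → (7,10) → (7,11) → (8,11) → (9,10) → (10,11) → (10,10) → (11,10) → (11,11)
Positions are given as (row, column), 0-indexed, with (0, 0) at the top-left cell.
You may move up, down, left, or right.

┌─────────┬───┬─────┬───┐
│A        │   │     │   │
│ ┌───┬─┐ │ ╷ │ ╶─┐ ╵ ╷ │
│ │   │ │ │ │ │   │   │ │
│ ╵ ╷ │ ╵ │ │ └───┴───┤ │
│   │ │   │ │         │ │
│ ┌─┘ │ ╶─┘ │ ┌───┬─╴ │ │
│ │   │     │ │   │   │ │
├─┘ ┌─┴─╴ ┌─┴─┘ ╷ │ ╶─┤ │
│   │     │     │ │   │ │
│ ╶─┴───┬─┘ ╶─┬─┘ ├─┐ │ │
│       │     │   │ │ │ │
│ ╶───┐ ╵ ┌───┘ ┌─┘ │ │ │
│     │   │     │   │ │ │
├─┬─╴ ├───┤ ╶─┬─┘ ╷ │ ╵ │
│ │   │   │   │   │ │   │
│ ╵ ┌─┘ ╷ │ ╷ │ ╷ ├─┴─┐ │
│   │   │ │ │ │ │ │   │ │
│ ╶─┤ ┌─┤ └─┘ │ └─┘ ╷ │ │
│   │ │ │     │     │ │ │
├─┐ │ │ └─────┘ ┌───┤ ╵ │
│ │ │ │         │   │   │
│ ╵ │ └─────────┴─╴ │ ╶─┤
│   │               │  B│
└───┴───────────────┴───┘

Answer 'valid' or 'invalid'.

Checking path validity:
Result: Invalid move at step 30: cannot move from (8, 11) to (9, 10).

invalid

Correct solution:

┌─────────┬───┬─────┬───┐
│A → → → ↓│↱ ↓│     │   │
│ ┌───┬─┐ │ ╷ │ ╶─┐ ╵ ╷ │
│ │   │ │↓│↑│↓│   │   │ │
│ ╵ ╷ │ ╵ │ │ └───┴───┤ │
│   │ │↓ ↲│↑│↳ → → → ↓│ │
│ ┌─┘ │ ╶─┘ │ ┌───┬─╴ │ │
│ │   │↳ → ↑│ │   │↓ ↲│ │
├─┘ ┌─┴─╴ ┌─┴─┘ ╷ │ ╶─┤ │
│   │     │     │ │↳ ↓│ │
│ ╶─┴───┬─┘ ╶─┬─┘ ├─┐ │ │
│       │     │   │ │↓│ │
│ ╶───┐ ╵ ┌───┘ ┌─┘ │ │ │
│     │   │     │   │↓│ │
├─┬─╴ ├───┤ ╶─┬─┘ ╷ │ ╵ │
│ │   │   │   │   │ │↳ ↓│
│ ╵ ┌─┘ ╷ │ ╷ │ ╷ ├─┴─┐ │
│   │   │ │ │ │ │ │   │↓│
│ ╶─┤ ┌─┤ └─┘ │ └─┘ ╷ │ │
│   │ │ │     │     │ │↓│
├─┐ │ │ └─────┘ ┌───┤ ╵ │
│ │ │ │         │   │↓ ↲│
│ ╵ │ └─────────┴─╴ │ ╶─┤
│   │               │↳ B│
└───┴───────────────┴───┘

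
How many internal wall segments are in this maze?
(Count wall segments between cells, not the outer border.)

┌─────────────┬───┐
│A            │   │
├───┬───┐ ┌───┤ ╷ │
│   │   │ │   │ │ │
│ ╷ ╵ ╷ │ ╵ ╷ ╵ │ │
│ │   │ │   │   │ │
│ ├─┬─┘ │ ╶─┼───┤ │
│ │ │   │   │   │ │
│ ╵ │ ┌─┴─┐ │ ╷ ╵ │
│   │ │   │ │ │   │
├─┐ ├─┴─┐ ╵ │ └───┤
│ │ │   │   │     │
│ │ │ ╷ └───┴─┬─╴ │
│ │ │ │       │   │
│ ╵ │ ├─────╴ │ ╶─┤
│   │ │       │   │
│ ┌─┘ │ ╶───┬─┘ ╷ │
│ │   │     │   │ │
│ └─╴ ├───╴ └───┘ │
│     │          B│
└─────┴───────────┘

Counting internal wall segments:
Total internal walls: 72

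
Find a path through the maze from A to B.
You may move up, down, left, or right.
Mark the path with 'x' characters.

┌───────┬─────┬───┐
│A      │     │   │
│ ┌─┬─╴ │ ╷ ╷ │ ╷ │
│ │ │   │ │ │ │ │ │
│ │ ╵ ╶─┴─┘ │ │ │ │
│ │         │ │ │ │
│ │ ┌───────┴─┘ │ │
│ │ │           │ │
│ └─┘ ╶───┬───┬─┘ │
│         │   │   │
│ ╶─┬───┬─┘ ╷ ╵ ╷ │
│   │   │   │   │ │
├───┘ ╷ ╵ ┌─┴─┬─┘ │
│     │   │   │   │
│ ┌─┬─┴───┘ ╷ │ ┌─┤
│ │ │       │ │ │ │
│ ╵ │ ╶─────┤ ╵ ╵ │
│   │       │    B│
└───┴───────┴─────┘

Finding the shortest path through the maze:
Path length: 26 steps
Directions: down → down → down → down → right → right → up → right → right → right → right → right → up → up → up → right → down → down → down → down → down → down → left → down → down → right

Solution:

┌───────┬─────┬───┐
│A      │     │x x│
│ ┌─┬─╴ │ ╷ ╷ │ ╷ │
│x│ │   │ │ │ │x│x│
│ │ ╵ ╶─┴─┘ │ │ │ │
│x│         │ │x│x│
│ │ ┌───────┴─┘ │ │
│x│ │x x x x x x│x│
│ └─┘ ╶───┬───┬─┘ │
│x x x    │   │  x│
│ ╶─┬───┬─┘ ╷ ╵ ╷ │
│   │   │   │   │x│
├───┘ ╷ ╵ ┌─┴─┬─┘ │
│     │   │   │x x│
│ ┌─┬─┴───┘ ╷ │ ┌─┤
│ │ │       │ │x│ │
│ ╵ │ ╶─────┤ ╵ ╵ │
│   │       │  x B│
└───┴───────┴─────┘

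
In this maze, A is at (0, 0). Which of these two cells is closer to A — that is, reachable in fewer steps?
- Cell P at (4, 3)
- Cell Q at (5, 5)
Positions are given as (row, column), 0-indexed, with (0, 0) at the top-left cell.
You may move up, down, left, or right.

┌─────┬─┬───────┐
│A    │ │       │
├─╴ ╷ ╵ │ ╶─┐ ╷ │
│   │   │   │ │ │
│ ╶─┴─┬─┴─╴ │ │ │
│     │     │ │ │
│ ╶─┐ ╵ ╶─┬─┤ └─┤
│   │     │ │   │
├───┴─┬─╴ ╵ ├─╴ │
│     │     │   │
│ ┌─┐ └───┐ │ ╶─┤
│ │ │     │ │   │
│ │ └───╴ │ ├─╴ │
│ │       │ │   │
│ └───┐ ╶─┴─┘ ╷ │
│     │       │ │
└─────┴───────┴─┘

Shortest path A → P at (4, 3): 11 steps
Shortest path A → Q at (5, 5): 12 steps

P is closer (11 steps vs 12 steps).

Path to P:

┌─────┬─┬───────┐
│A ↓  │ │       │
├─╴ ╷ ╵ │ ╶─┐ ╷ │
│↓ ↲│   │   │ │ │
│ ╶─┴─┬─┴─╴ │ │ │
│↳ → ↓│     │ │ │
│ ╶─┐ ╵ ╶─┬─┤ └─┤
│   │↳ → ↓│ │   │
├───┴─┬─╴ ╵ ├─╴ │
│     │P ↲  │   │
│ ┌─┐ └───┐ │ ╶─┤
│ │ │     │ │   │
│ │ └───╴ │ ├─╴ │
│ │       │ │   │
│ └───┐ ╶─┴─┘ ╷ │
│     │       │ │
└─────┴───────┴─┘

Path to Q:

┌─────┬─┬───────┐
│A ↓  │ │       │
├─╴ ╷ ╵ │ ╶─┐ ╷ │
│↓ ↲│   │   │ │ │
│ ╶─┴─┬─┴─╴ │ │ │
│↳ → ↓│     │ │ │
│ ╶─┐ ╵ ╶─┬─┤ └─┤
│   │↳ → ↓│ │   │
├───┴─┬─╴ ╵ ├─╴ │
│     │  ↳ ↓│   │
│ ┌─┐ └───┐ │ ╶─┤
│ │ │     │Q│   │
│ │ └───╴ │ ├─╴ │
│ │       │ │   │
│ └───┐ ╶─┴─┘ ╷ │
│     │       │ │
└─────┴───────┴─┘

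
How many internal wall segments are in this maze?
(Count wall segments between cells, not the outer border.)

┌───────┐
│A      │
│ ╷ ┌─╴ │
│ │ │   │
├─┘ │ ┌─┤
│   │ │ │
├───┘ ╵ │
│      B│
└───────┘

Counting internal wall segments:
Total internal walls: 9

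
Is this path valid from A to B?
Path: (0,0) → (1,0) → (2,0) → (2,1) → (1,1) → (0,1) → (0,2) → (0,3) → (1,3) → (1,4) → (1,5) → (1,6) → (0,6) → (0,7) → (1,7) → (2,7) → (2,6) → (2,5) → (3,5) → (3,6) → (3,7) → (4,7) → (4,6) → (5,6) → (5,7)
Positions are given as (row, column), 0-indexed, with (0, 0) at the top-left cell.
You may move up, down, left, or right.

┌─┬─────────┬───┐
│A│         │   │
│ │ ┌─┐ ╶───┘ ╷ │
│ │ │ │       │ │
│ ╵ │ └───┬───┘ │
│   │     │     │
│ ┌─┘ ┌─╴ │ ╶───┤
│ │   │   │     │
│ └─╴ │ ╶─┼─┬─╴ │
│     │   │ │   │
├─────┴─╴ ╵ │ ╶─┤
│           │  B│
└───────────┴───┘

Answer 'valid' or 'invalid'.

Checking path validity:
Result: All consecutive moves are passable.

valid

Correct solution:

┌─┬─────────┬───┐
│A│↱ → ↓    │↱ ↓│
│ │ ┌─┐ ╶───┘ ╷ │
│↓│↑│ │↳ → → ↑│↓│
│ ╵ │ └───┬───┘ │
│↳ ↑│     │↓ ← ↲│
│ ┌─┘ ┌─╴ │ ╶───┤
│ │   │   │↳ → ↓│
│ └─╴ │ ╶─┼─┬─╴ │
│     │   │ │↓ ↲│
├─────┴─╴ ╵ │ ╶─┤
│           │↳ B│
└───────────┴───┘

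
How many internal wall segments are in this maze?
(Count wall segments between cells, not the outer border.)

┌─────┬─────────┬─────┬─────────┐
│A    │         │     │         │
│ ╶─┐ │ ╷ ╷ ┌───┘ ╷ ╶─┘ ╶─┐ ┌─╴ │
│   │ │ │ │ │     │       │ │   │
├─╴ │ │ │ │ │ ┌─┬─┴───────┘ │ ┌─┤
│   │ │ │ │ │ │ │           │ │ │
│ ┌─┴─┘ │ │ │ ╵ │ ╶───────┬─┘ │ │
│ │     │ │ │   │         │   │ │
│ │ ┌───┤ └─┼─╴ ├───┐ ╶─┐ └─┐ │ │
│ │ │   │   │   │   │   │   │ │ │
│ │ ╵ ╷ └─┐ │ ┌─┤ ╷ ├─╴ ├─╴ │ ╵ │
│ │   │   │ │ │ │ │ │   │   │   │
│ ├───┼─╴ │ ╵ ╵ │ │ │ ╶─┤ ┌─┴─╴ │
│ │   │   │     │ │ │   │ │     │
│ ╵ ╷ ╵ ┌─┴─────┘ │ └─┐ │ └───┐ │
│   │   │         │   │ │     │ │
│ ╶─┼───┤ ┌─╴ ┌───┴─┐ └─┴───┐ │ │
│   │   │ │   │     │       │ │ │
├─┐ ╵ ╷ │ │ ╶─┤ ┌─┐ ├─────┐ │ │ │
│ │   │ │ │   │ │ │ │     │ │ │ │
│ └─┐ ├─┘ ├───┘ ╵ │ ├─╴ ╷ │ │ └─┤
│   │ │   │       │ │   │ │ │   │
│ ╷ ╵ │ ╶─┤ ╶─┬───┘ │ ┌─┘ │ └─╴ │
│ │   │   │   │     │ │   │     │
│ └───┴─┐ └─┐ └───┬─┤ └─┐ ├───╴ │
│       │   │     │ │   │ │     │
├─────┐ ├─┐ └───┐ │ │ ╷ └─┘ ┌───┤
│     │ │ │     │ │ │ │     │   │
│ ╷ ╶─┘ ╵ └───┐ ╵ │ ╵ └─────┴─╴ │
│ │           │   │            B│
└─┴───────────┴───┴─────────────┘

Counting internal wall segments:
Total internal walls: 210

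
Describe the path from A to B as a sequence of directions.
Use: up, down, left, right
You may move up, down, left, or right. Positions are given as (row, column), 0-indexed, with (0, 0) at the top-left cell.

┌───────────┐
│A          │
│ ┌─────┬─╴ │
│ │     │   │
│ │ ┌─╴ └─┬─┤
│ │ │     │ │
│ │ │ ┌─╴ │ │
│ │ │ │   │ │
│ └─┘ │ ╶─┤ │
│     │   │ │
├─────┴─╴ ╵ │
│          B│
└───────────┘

Finding the path and converting it to directions:
Path through cells: (0,0) → (1,0) → (2,0) → (3,0) → (4,0) → (4,1) → (4,2) → (3,2) → (2,2) → (2,3) → (2,4) → (3,4) → (3,3) → (4,3) → (4,4) → (5,4) → (5,5)
Directions: down, down, down, down, right, right, up, up, right, right, down, left, down, right, down, right

Solution:

┌───────────┐
│A          │
│ ┌─────┬─╴ │
│↓│     │   │
│ │ ┌─╴ └─┬─┤
│↓│ │↱ → ↓│ │
│ │ │ ┌─╴ │ │
│↓│ │↑│↓ ↲│ │
│ └─┘ │ ╶─┤ │
│↳ → ↑│↳ ↓│ │
├─────┴─╴ ╵ │
│        ↳ B│
└───────────┘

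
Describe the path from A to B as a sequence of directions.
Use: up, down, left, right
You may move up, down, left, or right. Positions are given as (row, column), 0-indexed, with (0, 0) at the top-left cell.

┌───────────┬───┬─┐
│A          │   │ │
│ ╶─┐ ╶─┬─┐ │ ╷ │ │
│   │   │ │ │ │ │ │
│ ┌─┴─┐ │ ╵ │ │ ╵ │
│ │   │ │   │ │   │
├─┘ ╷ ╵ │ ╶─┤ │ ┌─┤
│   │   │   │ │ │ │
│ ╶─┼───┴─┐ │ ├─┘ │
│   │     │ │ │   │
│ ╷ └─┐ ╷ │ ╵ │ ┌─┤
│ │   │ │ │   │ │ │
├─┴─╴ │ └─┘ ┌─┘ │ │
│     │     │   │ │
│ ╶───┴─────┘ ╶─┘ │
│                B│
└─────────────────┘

Finding the path and converting it to directions:
Path through cells: (0,0) → (0,1) → (0,2) → (1,2) → (1,3) → (2,3) → (3,3) → (3,2) → (2,2) → (2,1) → (3,1) → (3,0) → (4,0) → (4,1) → (5,1) → (5,2) → (6,2) → (6,1) → (6,0) → (7,0) → (7,1) → (7,2) → (7,3) → (7,4) → (7,5) → (7,6) → (7,7) → (7,8)
Directions: right, right, down, right, down, down, left, up, left, down, left, down, right, down, right, down, left, left, down, right, right, right, right, right, right, right, right

Solution:

┌───────────┬───┬─┐
│A → ↓      │   │ │
│ ╶─┐ ╶─┬─┐ │ ╷ │ │
│   │↳ ↓│ │ │ │ │ │
│ ┌─┴─┐ │ ╵ │ │ ╵ │
│ │↓ ↰│↓│   │ │   │
├─┘ ╷ ╵ │ ╶─┤ │ ┌─┤
│↓ ↲│↑ ↲│   │ │ │ │
│ ╶─┼───┴─┐ │ ├─┘ │
│↳ ↓│     │ │ │   │
│ ╷ └─┐ ╷ │ ╵ │ ┌─┤
│ │↳ ↓│ │ │   │ │ │
├─┴─╴ │ └─┘ ┌─┘ │ │
│↓ ← ↲│     │   │ │
│ ╶───┴─────┘ ╶─┘ │
│↳ → → → → → → → B│
└─────────────────┘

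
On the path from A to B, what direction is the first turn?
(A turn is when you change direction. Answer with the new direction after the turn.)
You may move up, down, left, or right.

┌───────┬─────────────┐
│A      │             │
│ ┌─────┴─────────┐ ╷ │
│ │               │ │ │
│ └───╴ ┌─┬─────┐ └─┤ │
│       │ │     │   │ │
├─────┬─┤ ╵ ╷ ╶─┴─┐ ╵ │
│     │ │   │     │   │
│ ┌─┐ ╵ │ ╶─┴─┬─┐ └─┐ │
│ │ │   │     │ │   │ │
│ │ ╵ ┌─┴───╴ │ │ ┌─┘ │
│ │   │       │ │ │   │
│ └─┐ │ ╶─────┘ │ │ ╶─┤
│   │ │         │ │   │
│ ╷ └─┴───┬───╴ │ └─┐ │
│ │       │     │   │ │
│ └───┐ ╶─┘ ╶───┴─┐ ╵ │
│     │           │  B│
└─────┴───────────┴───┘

Directions: down, down, right, right, right, up, right, right, right, right, right, down, right, down, right, down, down, left, down, right, down, down
First turn direction: right

Solution:

┌───────┬─────────────┐
│A      │             │
│ ┌─────┴─────────┐ ╷ │
│↓│    ↱ → → → → ↓│ │ │
│ └───╴ ┌─┬─────┐ └─┤ │
│↳ → → ↑│ │     │↳ ↓│ │
├─────┬─┤ ╵ ╷ ╶─┴─┐ ╵ │
│     │ │   │     │↳ ↓│
│ ┌─┐ ╵ │ ╶─┴─┬─┐ └─┐ │
│ │ │   │     │ │   │↓│
│ │ ╵ ┌─┴───╴ │ │ ┌─┘ │
│ │   │       │ │ │↓ ↲│
│ └─┐ │ ╶─────┘ │ │ ╶─┤
│   │ │         │ │↳ ↓│
│ ╷ └─┴───┬───╴ │ └─┐ │
│ │       │     │   │↓│
│ └───┐ ╶─┘ ╶───┴─┐ ╵ │
│     │           │  B│
└─────┴───────────┴───┘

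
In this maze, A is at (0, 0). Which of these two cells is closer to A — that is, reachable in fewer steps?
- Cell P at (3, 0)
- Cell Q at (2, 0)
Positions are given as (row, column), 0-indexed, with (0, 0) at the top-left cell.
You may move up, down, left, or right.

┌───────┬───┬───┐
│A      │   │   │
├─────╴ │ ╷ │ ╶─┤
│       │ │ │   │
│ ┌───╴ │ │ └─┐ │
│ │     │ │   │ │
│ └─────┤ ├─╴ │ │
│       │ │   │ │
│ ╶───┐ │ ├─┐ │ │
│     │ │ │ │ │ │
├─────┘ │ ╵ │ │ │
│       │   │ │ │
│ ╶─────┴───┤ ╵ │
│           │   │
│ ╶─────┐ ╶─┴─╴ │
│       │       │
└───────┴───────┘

Shortest path A → P at (3, 0): 9 steps
Shortest path A → Q at (2, 0): 8 steps

Q is closer (8 steps vs 9 steps).

Path to P:

┌───────┬───┬───┐
│A → → ↓│   │   │
├─────╴ │ ╷ │ ╶─┤
│↓ ← ← ↲│ │ │   │
│ ┌───╴ │ │ └─┐ │
│↓│     │ │   │ │
│ └─────┤ ├─╴ │ │
│P      │ │   │ │
│ ╶───┐ │ ├─┐ │ │
│     │ │ │ │ │ │
├─────┘ │ ╵ │ │ │
│       │   │ │ │
│ ╶─────┴───┤ ╵ │
│           │   │
│ ╶─────┐ ╶─┴─╴ │
│       │       │
└───────┴───────┘

Path to Q:

┌───────┬───┬───┐
│A → → ↓│   │   │
├─────╴ │ ╷ │ ╶─┤
│↓ ← ← ↲│ │ │   │
│ ┌───╴ │ │ └─┐ │
│Q│     │ │   │ │
│ └─────┤ ├─╴ │ │
│       │ │   │ │
│ ╶───┐ │ ├─┐ │ │
│     │ │ │ │ │ │
├─────┘ │ ╵ │ │ │
│       │   │ │ │
│ ╶─────┴───┤ ╵ │
│           │   │
│ ╶─────┐ ╶─┴─╴ │
│       │       │
└───────┴───────┘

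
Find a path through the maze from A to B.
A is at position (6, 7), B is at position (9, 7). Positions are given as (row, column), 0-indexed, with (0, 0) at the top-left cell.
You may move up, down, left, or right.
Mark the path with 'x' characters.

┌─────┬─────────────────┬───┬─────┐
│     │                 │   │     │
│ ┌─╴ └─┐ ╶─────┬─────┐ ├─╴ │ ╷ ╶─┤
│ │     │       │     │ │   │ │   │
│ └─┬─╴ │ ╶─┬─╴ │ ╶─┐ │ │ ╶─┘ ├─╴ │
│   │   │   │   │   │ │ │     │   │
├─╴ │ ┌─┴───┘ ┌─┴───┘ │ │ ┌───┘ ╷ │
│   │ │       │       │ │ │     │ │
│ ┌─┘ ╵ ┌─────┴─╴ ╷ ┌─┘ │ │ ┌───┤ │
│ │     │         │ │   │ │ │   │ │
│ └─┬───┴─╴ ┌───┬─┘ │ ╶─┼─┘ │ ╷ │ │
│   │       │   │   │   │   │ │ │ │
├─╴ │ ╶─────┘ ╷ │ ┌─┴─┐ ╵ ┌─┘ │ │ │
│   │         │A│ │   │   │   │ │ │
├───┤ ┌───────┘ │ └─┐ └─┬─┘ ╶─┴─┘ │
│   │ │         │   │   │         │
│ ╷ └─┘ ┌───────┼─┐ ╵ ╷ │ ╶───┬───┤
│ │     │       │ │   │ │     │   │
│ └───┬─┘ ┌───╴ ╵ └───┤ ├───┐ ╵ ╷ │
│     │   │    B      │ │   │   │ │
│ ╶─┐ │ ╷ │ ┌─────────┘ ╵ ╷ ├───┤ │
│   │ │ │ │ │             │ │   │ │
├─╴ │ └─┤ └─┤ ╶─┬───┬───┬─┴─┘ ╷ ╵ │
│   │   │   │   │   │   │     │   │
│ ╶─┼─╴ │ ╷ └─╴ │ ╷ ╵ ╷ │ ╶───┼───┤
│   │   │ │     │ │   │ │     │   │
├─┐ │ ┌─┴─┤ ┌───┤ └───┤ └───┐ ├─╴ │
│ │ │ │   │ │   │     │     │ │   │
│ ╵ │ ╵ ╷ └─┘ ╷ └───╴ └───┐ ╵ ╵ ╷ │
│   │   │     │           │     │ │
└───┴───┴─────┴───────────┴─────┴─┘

Finding the shortest path from (6, 7) to (9, 7):
Path length: 49 steps
Directions: up → left → down → left → left → left → left → up → right → right → right → up → right → right → right → up → right → down → down → left → down → down → right → down → right → up → right → down → down → down → left → left → left → left → left → down → right → down → left → left → up → left → up → up → up → right → right → right → down

Solution:

┌─────┬─────────────────┬───┬─────┐
│     │                 │   │     │
│ ┌─╴ └─┐ ╶─────┬─────┐ ├─╴ │ ╷ ╶─┤
│ │     │       │     │ │   │ │   │
│ └─┬─╴ │ ╶─┬─╴ │ ╶─┐ │ │ ╶─┘ ├─╴ │
│   │   │   │   │   │ │ │     │   │
├─╴ │ ┌─┴───┘ ┌─┴───┘ │ │ ┌───┘ ╷ │
│   │ │       │  x x  │ │ │     │ │
│ ┌─┘ ╵ ┌─────┴─╴ ╷ ┌─┘ │ │ ┌───┤ │
│ │     │  x x x x│x│   │ │ │   │ │
│ └─┬───┴─╴ ┌───┬─┘ │ ╶─┼─┘ │ ╷ │ │
│   │x x x x│x x│x x│   │   │ │ │ │
├─╴ │ ╶─────┘ ╷ │ ┌─┴─┐ ╵ ┌─┘ │ │ │
│   │x x x x x│A│x│   │   │   │ │ │
├───┤ ┌───────┘ │ └─┐ └─┬─┘ ╶─┴─┘ │
│   │ │         │x x│x x│         │
│ ╷ └─┘ ┌───────┼─┐ ╵ ╷ │ ╶───┬───┤
│ │     │x x x x│ │x x│x│     │   │
│ └───┬─┘ ┌───╴ ╵ └───┤ ├───┐ ╵ ╷ │
│     │  x│    B      │x│   │   │ │
│ ╶─┐ │ ╷ │ ┌─────────┘ ╵ ╷ ├───┤ │
│   │ │ │x│ │x x x x x x  │ │   │ │
├─╴ │ └─┤ └─┤ ╶─┬───┬───┬─┴─┘ ╷ ╵ │
│   │   │x x│x x│   │   │     │   │
│ ╶─┼─╴ │ ╷ └─╴ │ ╷ ╵ ╷ │ ╶───┼───┤
│   │   │ │x x x│ │   │ │     │   │
├─┐ │ ┌─┴─┤ ┌───┤ └───┤ └───┐ ├─╴ │
│ │ │ │   │ │   │     │     │ │   │
│ ╵ │ ╵ ╷ └─┘ ╷ └───╴ └───┐ ╵ ╵ ╷ │
│   │   │     │           │     │ │
└───┴───┴─────┴───────────┴─────┴─┘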